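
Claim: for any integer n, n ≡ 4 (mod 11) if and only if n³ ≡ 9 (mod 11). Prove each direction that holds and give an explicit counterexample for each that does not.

Both directions hold.

[⇐] Suppose n³ ≡ 9 (mod 11). The only residue r in {0, …, 10} with r³ ≡ 9 (mod 11) is r = 4, so n ≡ 4 (mod 11).

[⇒] Suppose n ≡ 4 (mod 11). Write n = 11j + 4. Then (11j + 4)³ = 1331j³ + 1452j² + 528j + 64 = 11(121j³ + 132j² + 48j + 5) + 9, so n³ ≡ 9 (mod 11).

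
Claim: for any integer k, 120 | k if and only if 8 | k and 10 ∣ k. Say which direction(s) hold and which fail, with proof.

Only the forward implication holds.

[⇒] If 120 ∣ k, write k = 120q. Since 120 = 15·8, k = 8·(15q), so 8 ∣ k; and since 120 = 12·10, k = 10·(12q), so 10 ∣ k.

[⇐] This fails: take k = 40. Both 8 ∣ 40 and 10 ∣ 40, yet 40 is not a multiple of 120 (since 40 = 0·120 + 40), so 120 ∤ 40.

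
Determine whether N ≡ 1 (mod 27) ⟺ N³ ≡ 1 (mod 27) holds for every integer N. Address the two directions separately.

(←) This fails: take N = 10. Then 10³ = 1000 ≡ 1 (mod 27), yet 10 ≡ 10 (mod 27), not 1.

(→) Suppose N ≡ 1 (mod 27). Write N = 27j + 1. Then (27j + 1)³ = 19683j³ + 2187j² + 81j + 1 = 27(729j³ + 81j² + 3j) + 1, so N³ ≡ 1 (mod 27).

Only the forward direction holds.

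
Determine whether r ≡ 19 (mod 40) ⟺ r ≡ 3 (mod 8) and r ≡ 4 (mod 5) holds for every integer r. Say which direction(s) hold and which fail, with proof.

Both directions hold.

(⇒) Suppose r ≡ 19 (mod 40); write r = 40j + 19. Since 8 ∣ 40, reducing mod 8 gives r ≡ 19 ≡ 3 (mod 8); since 5 ∣ 40, reducing mod 5 gives r ≡ 19 ≡ 4 (mod 5).

(⇐) Conversely, if r ≡ 3 (mod 8) and r ≡ 4 (mod 5), then by the Chinese remainder theorem r ≡ 19 (mod 40). This is exactly r ≡ 19 (mod 40).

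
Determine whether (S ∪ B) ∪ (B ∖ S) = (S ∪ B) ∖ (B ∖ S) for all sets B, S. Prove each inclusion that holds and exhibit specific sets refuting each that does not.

Only the reverse inclusion holds.

(⟹) This inclusion fails. Take B = {1}, S = ∅; then 1 ∈ (S ∪ B) ∪ (B ∖ S) but 1 ∉ (S ∪ B) ∖ (B ∖ S).

(⟸) Let x ∈ (S ∪ B) ∖ (B ∖ S). Then either x ∈ S and x ∉ B; or x ∈ B ∩ S. In each case x ∈ (S ∪ B) ∪ (B ∖ S), so (S ∪ B) ∖ (B ∖ S) ⊆ (S ∪ B) ∪ (B ∖ S).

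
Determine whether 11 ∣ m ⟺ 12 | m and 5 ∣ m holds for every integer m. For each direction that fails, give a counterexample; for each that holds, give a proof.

Neither direction holds.

(→) This fails: take m = 11. Certainly 11 ∣ 11, but 12 ∤ 11.

(←) This fails: take m = 60. Both 12 ∣ 60 and 5 ∣ 60, yet 60 is not a multiple of 11 (since 60 = 5·11 + 5), so 11 ∤ 60.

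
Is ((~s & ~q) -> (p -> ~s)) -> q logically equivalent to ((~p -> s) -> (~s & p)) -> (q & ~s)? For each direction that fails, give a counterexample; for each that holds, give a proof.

Only the forward implication holds.

(⇒) Assume the antecedent. If q is true, the consequent reduces to true regardless of the other variables. If q is false, the antecedent cannot hold. Either way the consequent holds.

(⇐) This fails. Under q = F, p = F, s = T, the left side is false but the right side is true.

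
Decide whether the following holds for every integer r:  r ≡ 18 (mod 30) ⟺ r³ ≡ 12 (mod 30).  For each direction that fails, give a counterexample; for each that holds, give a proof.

[⇒] Suppose r ≡ 18 (mod 30). Write r = 30j + 18. Then (30j + 18)³ = 27000j³ + 48600j² + 29160j + 5832 = 30(900j³ + 1620j² + 972j + 194) + 12, so r³ ≡ 12 (mod 30).

[⇐] Conversely, suppose r³ ≡ 12 (mod 30). The only residue r in {0, …, 29} with r³ ≡ 12 (mod 30) is r = 18, so r ≡ 18 (mod 30).

Both directions hold.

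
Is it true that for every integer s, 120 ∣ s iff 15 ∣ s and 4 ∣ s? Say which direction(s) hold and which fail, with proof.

Not equivalent: only (⇒) holds.

Forward direction. If 120 ∣ s, write s = 120q. Since 120 = 8·15, s = 15·(8q), so 15 ∣ s; and since 120 = 30·4, s = 4·(30q), so 4 ∣ s.

Converse. This fails: take s = 60. Both 15 ∣ 60 and 4 ∣ 60, yet 60 is not a multiple of 120 (since 60 = 0·120 + 60), so 120 ∤ 60.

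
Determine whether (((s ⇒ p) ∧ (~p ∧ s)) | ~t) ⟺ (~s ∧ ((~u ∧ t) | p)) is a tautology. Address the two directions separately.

Both directions fail.

(⟹) This fails. Under s = F, u = F, p = F, t = F, the left side is true but the right side is false.

(⟸) This fails. Under s = F, u = F, p = F, t = T, the left side is false but the right side is true.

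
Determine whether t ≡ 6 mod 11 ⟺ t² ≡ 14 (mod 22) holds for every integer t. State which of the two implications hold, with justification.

Neither direction holds.

[⇒] This fails: take t = 17. Then 17 ≡ 6 (mod 11), but 17² = 289 ≡ 3 (mod 22), not 14.

[⇐] This fails: take t = 16. Then 16² = 256 ≡ 14 (mod 22), yet 16 ≡ 5 (mod 11), not 6.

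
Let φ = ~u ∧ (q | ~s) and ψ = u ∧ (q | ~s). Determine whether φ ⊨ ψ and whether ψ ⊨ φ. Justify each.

Both directions fail.

(→) This fails. Under u = F, s = F, q = F, the left side is true but the right side is false.

(←) This fails. Under u = T, s = F, q = F, the left side is false but the right side is true.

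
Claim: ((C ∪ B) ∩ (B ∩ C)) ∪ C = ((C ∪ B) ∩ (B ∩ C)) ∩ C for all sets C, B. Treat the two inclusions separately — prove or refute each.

(⊆) This inclusion fails. Take C = {1}, B = ∅; then 1 ∈ ((C ∪ B) ∩ (B ∩ C)) ∪ C but 1 ∉ ((C ∪ B) ∩ (B ∩ C)) ∩ C.

(⊇) Let x ∈ ((C ∪ B) ∩ (B ∩ C)) ∩ C. Then x ∈ C ∩ B, from which x ∈ ((C ∪ B) ∩ (B ∩ C)) ∪ C.

The sets are not equal: only the reverse inclusion holds.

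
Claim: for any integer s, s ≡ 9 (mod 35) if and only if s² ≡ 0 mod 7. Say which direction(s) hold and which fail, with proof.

(⇒) fails and (⇐) fails.

(⟹) This fails: take s = 9. Then 9 ≡ 9 (mod 35), but 9² = 81 ≡ 4 (mod 7), not 0.

(⟸) This fails: take s = 0. Then 0² = 0 ≡ 0 (mod 7), yet 0 ≡ 0 (mod 35), not 9.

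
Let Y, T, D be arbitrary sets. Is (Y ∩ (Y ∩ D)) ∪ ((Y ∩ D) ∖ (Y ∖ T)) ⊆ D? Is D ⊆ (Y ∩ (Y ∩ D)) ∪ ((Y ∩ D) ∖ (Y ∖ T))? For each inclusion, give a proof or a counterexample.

(⊆) Let x ∈ (Y ∩ (Y ∩ D)) ∪ ((Y ∩ D) ∖ (Y ∖ T)). Then either x ∈ Y ∩ D and x ∉ T; or x ∈ Y ∩ T ∩ D. In each case x ∈ D, so (Y ∩ (Y ∩ D)) ∪ ((Y ∩ D) ∖ (Y ∖ T)) ⊆ D.

(⊇) This inclusion fails. Take Y = ∅, T = ∅, D = {1}; then 1 ∈ D but 1 ∉ (Y ∩ (Y ∩ D)) ∪ ((Y ∩ D) ∖ (Y ∖ T)).

(⊆) holds; (⊇) fails.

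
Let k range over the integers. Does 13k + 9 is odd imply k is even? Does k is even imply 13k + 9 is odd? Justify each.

Equivalent; both directions hold.

(→) Suppose 13k + 9 is odd. Since 13 is odd, 13k and k have the same parity, so 13k + 9 ≡ k + 9 (mod 2). As 9 is odd, 13k + 9 is odd exactly when k is even. Thus k is even.

(←) Conversely, suppose k is even; write k = 2j. Then 13k + 9 = 13·(2j) + 9 = 2·13j + 9, which is odd.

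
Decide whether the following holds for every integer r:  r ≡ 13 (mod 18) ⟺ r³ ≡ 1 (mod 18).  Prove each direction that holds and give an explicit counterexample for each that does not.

(⟹) Suppose r ≡ 13 (mod 18). Write r = 18j + 13. Then (18j + 13)³ = 5832j³ + 12636j² + 9126j + 2197 = 18(324j³ + 702j² + 507j + 122) + 1, so r³ ≡ 1 (mod 18).

(⟸) This fails: take r = 1. Then 1³ = 1 ≡ 1 (mod 18), yet 1 ≡ 1 (mod 18), not 13.

(⇒) holds; (⇐) fails.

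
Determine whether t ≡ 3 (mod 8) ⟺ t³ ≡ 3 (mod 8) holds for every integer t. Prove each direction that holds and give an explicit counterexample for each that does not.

[⇒] Suppose t ≡ 3 (mod 8). Write t = 8j + 3. Then (8j + 3)³ = 512j³ + 576j² + 216j + 27 = 8(64j³ + 72j² + 27j + 3) + 3, so t³ ≡ 3 (mod 8).

[⇐] For the converse, argue contrapositively. If t ≢ 3 (mod 8), then t is congruent to one of 0, 1, 2, 4, 5, 6, 7 modulo 8, and these give t³ ≡ 0, 1, 0, 0, 5, 0, 7 respectively — never 3.

Both directions hold; the statement is true.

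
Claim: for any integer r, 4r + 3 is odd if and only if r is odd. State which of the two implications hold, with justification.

(⇒) fails; (⇐) holds.

[⇒] This fails: take r = 2. Then 4r + 3 = 11, which is odd, yet r = 2 is even, not odd.

[⇐] Suppose r is odd. Since 4 is even, 4r is even for every r, so 4r + 3 has the same parity as 3, which is odd. Hence 4r + 3 is odd.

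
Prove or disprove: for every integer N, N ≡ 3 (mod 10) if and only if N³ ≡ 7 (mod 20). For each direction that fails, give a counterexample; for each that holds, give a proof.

The forward direction fails; the converse holds.

(→) This fails: take N = 13. Then 13 ≡ 3 (mod 10), but 13³ = 2197 ≡ 17 (mod 20), not 7.

(←) Conversely, the residues r modulo 20 with r³ ≡ 7 (mod 20) are exactly {3}, and each is ≡ 3 (mod 10).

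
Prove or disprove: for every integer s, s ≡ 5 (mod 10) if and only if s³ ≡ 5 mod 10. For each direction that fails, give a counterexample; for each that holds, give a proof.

(⟹) Suppose s ≡ 5 (mod 10). Write s = 10j + 5. Then (10j + 5)³ = 1000j³ + 1500j² + 750j + 125 = 10(100j³ + 150j² + 75j + 12) + 5, so s³ ≡ 5 (mod 10).

(⟸) Conversely, suppose s³ ≡ 5 (mod 10). The only residue r in {0, …, 9} with r³ ≡ 5 (mod 10) is r = 5, so s ≡ 5 (mod 10).

Both implications hold.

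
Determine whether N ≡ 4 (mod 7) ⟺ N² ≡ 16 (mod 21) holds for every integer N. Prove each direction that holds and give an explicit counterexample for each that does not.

Neither implication holds.

(⟹) This fails: take N = 18. Then 18 ≡ 4 (mod 7), but 18² = 324 ≡ 9 (mod 21), not 16.

(⟸) This fails: take N = 10. Then 10² = 100 ≡ 16 (mod 21), yet 10 ≡ 3 (mod 7), not 4.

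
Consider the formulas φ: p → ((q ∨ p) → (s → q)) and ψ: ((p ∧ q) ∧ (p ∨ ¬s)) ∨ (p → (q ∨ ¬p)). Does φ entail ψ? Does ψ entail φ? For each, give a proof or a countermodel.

(→) This fails. Under q = F, p = T, s = F, the left side is true but the right side is false.

(←) Assume the antecedent. If q is true, p → ((q ∨ p) → (s → q)) reduces to true regardless of the other variables. If q is false, the antecedent forces (q = F, p = F, s = F) or (q = F, p = F, s = T), and p → ((q ∨ p) → (s → q)) holds there. Either way p → ((q ∨ p) → (s → q)) holds.

Only the converse holds.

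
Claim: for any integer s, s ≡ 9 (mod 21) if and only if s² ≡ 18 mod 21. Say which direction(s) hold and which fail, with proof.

(⇒) holds; (⇐) fails.

Converse. This fails: take s = 12. Then 12² = 144 ≡ 18 (mod 21), yet 12 ≡ 12 (mod 21), not 9.

Forward direction. Suppose s ≡ 9 (mod 21). Write s = 21j + 9. Then (21j + 9)² = 441j² + 378j + 81 = 21(21j² + 18j + 3) + 18, so s² ≡ 18 (mod 21).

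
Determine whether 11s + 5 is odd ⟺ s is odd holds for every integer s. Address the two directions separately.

Forward direction. This fails: s = 6 gives 11s + 5 = 71, which is odd, but 6 is even, not odd.

Converse. This also fails: s = 3 is odd, but 11s + 5 = 38 is even, not odd.

Neither implication holds.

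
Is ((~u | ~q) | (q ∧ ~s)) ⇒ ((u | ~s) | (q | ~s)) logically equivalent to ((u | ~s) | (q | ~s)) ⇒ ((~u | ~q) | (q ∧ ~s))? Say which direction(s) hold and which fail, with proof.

Neither implication holds.

Forward direction. This fails. Under q = T, u = T, s = T, the left side is true but the right side is false.

Converse. This fails. Under q = F, u = F, s = T, the left side is false but the right side is true.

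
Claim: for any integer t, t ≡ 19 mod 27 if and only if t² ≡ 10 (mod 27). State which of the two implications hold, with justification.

[⇐] This fails: take t = 8. Then 8² = 64 ≡ 10 (mod 27), yet 8 ≡ 8 (mod 27), not 19.

[⇒] Suppose t ≡ 19 mod 27. Write t = 27j + 19. Then (27j + 19)² = 729j² + 1026j + 361 = 27(27j² + 38j + 13) + 10, so t² ≡ 10 (mod 27).

Not equivalent: only (⇒) holds.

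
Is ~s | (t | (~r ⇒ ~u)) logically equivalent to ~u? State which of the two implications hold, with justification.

(⇒) fails; (⇐) holds.

[⇒] This fails. Under r = F, s = F, t = F, u = T, the left side is true but the right side is false.

[⇐] Assume the antecedent. If u is true, the antecedent cannot hold. If u is false, ~s | (t | (~r ⇒ ~u)) reduces to true regardless of the other variables. Either way ~s | (t | (~r ⇒ ~u)) holds.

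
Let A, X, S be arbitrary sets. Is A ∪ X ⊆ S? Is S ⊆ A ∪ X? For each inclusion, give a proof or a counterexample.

Neither inclusion holds.

(⊆) This inclusion fails. Take A = {1}, X = ∅, S = ∅; then 1 ∈ A ∪ X but 1 ∉ S.

(⊇) This inclusion fails. Take A = ∅, X = ∅, S = {1}; then 1 ∈ S but 1 ∉ A ∪ X.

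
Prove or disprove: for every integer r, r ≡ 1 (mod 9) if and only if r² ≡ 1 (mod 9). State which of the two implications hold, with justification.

(⟹) Suppose r ≡ 1 (mod 9). Write r = 9j + 1. Then (9j + 1)² = 81j² + 18j + 1 = 9(9j² + 2j) + 1, so r² ≡ 1 (mod 9).

(⟸) This fails: take r = 8. Then 8² = 64 ≡ 1 (mod 9), yet 8 ≡ 8 (mod 9), not 1.

Not equivalent: only (⇒) holds.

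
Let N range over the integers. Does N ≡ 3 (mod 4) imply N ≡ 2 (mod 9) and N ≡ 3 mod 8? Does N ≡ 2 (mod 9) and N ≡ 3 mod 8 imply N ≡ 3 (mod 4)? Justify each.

Only the converse holds.

(→) This fails: N = 3 gives 3 ≡ 3 (mod 4) but 3 ≡ 3 (mod 9), so the conjunction on the right does not hold.

(←) Conversely, if N ≡ 2 (mod 9) and N ≡ 3 (mod 8), then by the Chinese remainder theorem N ≡ 11 (mod 72). Since 11 ≡ 3 (mod 4) and 4 ∣ 72, we get N ≡ 3 (mod 4).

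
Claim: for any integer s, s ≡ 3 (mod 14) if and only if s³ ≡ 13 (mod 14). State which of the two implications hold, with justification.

(⟹) Suppose s ≡ 3 (mod 14). Write s = 14j + 3. Then (14j + 3)³ = 2744j³ + 1764j² + 378j + 27 = 14(196j³ + 126j² + 27j + 1) + 13, so s³ ≡ 13 (mod 14).

(⟸) This fails: take s = 5. Then 5³ = 125 ≡ 13 (mod 14), yet 5 ≡ 5 (mod 14), not 3.

Only the forward implication holds.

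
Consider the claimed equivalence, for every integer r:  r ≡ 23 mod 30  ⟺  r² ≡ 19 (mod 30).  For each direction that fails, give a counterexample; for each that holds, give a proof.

[⇒] Suppose r ≡ 23 mod 30. Write r = 30j + 23. Then (30j + 23)² = 900j² + 1380j + 529 = 30(30j² + 46j + 17) + 19, so r² ≡ 19 (mod 30).

[⇐] This fails: take r = 7. Then 7² = 49 ≡ 19 (mod 30), yet 7 ≡ 7 (mod 30), not 23.

(⇒) holds; (⇐) fails.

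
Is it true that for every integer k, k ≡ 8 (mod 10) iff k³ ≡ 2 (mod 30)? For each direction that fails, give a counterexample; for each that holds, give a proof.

Only the converse holds.

(⇒) This fails: take k = 18. Then 18 ≡ 8 (mod 10), but 18³ = 5832 ≡ 12 (mod 30), not 2.

(⇐) Conversely, the residues r modulo 30 with r³ ≡ 2 (mod 30) are exactly {8}, and each is ≡ 8 (mod 10).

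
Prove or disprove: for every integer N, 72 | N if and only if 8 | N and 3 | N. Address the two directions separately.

(⇒) If 72 ∣ N, write N = 72q. Since 72 = 9·8, N = 8·(9q), so 8 ∣ N; and since 72 = 24·3, N = 3·(24q), so 3 ∣ N.

(⇐) This fails: take N = 24. Both 8 ∣ 24 and 3 ∣ 24, yet 24 is not a multiple of 72 (since 24 = 0·72 + 24), so 72 ∤ 24.

Not equivalent: only (⇒) holds.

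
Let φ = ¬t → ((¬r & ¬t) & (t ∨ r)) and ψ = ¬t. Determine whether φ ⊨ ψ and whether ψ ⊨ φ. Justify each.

Forward direction. This fails. Under t = T, r = F, the left side is true but the right side is false.

Converse. This fails. Under t = F, r = F, the left side is false but the right side is true.

Both directions fail.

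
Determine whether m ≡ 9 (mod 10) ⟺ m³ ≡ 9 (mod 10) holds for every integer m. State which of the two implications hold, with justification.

The biconditional holds.

Converse. For the converse, argue contrapositively. If m ≢ 9 (mod 10), then m is congruent to one of 0, 1, 2, 3, 4, 5, 6, 7, 8 modulo 10, and these give m³ ≡ 0, 1, 8, 7, 4, 5, 6, 3, 2 respectively — never 9.

Forward direction. Suppose m ≡ 9 (mod 10). Write m = 10j + 9. Then (10j + 9)³ = 1000j³ + 2700j² + 2430j + 729 = 10(100j³ + 270j² + 243j + 72) + 9, so m³ ≡ 9 (mod 10).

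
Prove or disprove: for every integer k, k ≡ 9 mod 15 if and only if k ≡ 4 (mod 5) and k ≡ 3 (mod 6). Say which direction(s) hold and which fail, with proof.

[⇒] This fails: k = 24 gives 24 ≡ 9 (mod 15) but 24 ≡ 0 (mod 6), so the conjunction on the right does not hold.

[⇐] Conversely, if k ≡ 4 (mod 5) and k ≡ 3 (mod 6), then by the Chinese remainder theorem k ≡ 9 (mod 30). Since 9 ≡ 9 (mod 15) and 15 ∣ 30, we get k ≡ 9 (mod 15).

Only the converse holds.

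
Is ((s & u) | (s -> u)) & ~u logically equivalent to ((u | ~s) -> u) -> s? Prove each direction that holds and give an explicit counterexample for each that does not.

(⟹) Assume the antecedent. If s is true, the antecedent cannot hold. If s is false, the antecedent forces (s = F, u = F), and ((u | ~s) -> u) -> s holds there. Either way ((u | ~s) -> u) -> s holds.

(⟸) This fails. Under s = T, u = F, the left side is false but the right side is true.

Not equivalent: only (⇒) holds.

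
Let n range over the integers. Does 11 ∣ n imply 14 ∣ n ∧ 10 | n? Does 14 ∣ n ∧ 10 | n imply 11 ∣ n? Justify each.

Neither implication holds.

(⟹) This fails: take n = 11. Certainly 11 ∣ 11, but 14 ∤ 11.

(⟸) This fails: take n = 70. Both 14 ∣ 70 and 10 ∣ 70, yet 70 is not a multiple of 11 (since 70 = 6·11 + 4), so 11 ∤ 70.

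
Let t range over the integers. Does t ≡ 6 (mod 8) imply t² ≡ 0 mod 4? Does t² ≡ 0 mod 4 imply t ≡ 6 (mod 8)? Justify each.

Only the forward implication holds.

(⇒) Suppose t ≡ 6 (mod 8). Then t² ≡ 6² = 36 (mod 8), and since 4 ∣ 8, also t² ≡ 0 (mod 4).

(⇐) This fails: take t = 0. Then 0² = 0 ≡ 0 (mod 4), yet 0 ≡ 0 (mod 8), not 6.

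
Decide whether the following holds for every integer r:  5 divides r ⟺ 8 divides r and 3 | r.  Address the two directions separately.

Neither direction holds.

Forward direction. This fails: take r = 5. Certainly 5 ∣ 5, but 8 ∤ 5.

Converse. This fails: take r = 24. Both 8 ∣ 24 and 3 ∣ 24, yet 24 is not a multiple of 5 (since 24 = 4·5 + 4), so 5 ∤ 24.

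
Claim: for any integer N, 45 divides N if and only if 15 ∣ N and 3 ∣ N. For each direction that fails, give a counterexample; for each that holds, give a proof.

Forward direction. If 45 ∣ N, write N = 45q. Since 45 = 3·15, N = 15·(3q), so 15 ∣ N; and since 45 = 15·3, N = 3·(15q), so 3 ∣ N.

Converse. This fails: take N = 15. Both 15 ∣ 15 and 3 ∣ 15, yet 15 is not a multiple of 45 (since 15 = 0·45 + 15), so 45 ∤ 15.

The forward direction holds; the converse fails.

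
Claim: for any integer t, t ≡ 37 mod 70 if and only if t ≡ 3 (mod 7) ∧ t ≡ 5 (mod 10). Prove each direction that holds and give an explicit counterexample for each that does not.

Neither direction holds.

(⟹) This fails: t = 37 gives 37 ≡ 37 (mod 70) but 37 ≡ 2 (mod 7), so the conjunction on the right does not hold.

(⟸) This fails: t = 45 satisfies both congruences on the right (45 ≡ 3 mod 7 and 45 ≡ 5 mod 10) yet 45 ≡ 45 (mod 70), not 37.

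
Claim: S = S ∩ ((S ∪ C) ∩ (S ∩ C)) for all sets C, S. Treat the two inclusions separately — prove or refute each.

The sets are not equal: only the reverse inclusion holds.

Forward inclusion. This inclusion fails. Take C = ∅, S = {1}; then 1 ∈ S but 1 ∉ S ∩ ((S ∪ C) ∩ (S ∩ C)).

Reverse inclusion. Let x ∈ S ∩ ((S ∪ C) ∩ (S ∩ C)). Then x ∈ C ∩ S, from which x ∈ S.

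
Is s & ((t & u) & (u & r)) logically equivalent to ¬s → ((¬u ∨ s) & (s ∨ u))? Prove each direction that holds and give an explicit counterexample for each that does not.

[⇒] Assume the antecedent. If s is true, ¬s → ((¬u ∨ s) & (s ∨ u)) reduces to true regardless of the other variables. If s is false, the antecedent cannot hold. Either way ¬s → ((¬u ∨ s) & (s ∨ u)) holds.

[⇐] This fails. Under s = T, u = F, t = F, r = F, the left side is false but the right side is true.

The forward direction holds; the converse fails.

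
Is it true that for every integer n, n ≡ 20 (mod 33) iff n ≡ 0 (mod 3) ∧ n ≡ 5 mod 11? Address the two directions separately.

(⇒) fails and (⇐) fails.

(⇒) This fails: n = 20 gives 20 ≡ 20 (mod 33) but 20 ≡ 2 (mod 3), so the conjunction on the right does not hold.

(⇐) This fails: n = 27 satisfies both congruences on the right (27 ≡ 0 mod 3 and 27 ≡ 5 mod 11) yet 27 ≡ 27 (mod 33), not 20.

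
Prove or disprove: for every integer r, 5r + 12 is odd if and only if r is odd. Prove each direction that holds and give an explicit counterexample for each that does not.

The biconditional holds.

(⇒) Suppose 5r + 12 is odd. Since 5 is odd, 5r and r have the same parity, so 5r + 12 ≡ r + 12 (mod 2). As 12 is even, 5r + 12 is odd exactly when r is odd. Thus r is odd.

(⇐) Conversely, suppose r is odd; write r = 2j + 1. Then 5r + 12 = 5·(2j + 1) + 12 = 2·5j + 17, which is odd.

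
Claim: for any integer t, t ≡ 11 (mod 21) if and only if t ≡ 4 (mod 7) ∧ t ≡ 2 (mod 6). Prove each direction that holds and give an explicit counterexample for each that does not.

(⟹) This fails: t = 11 gives 11 ≡ 11 (mod 21) but 11 ≡ 5 (mod 6), so the conjunction on the right does not hold.

(⟸) Conversely, if t ≡ 4 (mod 7) and t ≡ 2 (mod 6), then by the Chinese remainder theorem t ≡ 32 (mod 42). Since 32 ≡ 11 (mod 21) and 21 ∣ 42, we get t ≡ 11 (mod 21).

(⇒) fails; (⇐) holds.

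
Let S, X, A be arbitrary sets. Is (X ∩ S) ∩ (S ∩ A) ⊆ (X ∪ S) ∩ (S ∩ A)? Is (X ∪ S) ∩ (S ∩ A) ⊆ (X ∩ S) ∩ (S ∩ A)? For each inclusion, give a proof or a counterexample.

(⊆) Let x ∈ (X ∩ S) ∩ (S ∩ A). Then x ∈ S ∩ X ∩ A, from which x ∈ (X ∪ S) ∩ (S ∩ A).

(⊇) This inclusion fails. Take S = {1}, X = ∅, A = {1}; then 1 ∈ (X ∪ S) ∩ (S ∩ A) but 1 ∉ (X ∩ S) ∩ (S ∩ A).

The sets are not equal: only the forward inclusion holds.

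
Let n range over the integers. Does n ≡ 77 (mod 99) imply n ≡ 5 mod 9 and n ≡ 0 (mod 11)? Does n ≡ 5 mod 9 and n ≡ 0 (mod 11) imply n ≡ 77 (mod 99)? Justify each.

(→) Suppose n ≡ 77 (mod 99); write n = 99j + 77. Since 9 ∣ 99, reducing mod 9 gives n ≡ 77 ≡ 5 (mod 9); since 11 ∣ 99, reducing mod 11 gives n ≡ 77 ≡ 0 (mod 11).

(←) Conversely, if n ≡ 5 (mod 9) and n ≡ 0 (mod 11), then by the Chinese remainder theorem n ≡ 77 (mod 99). This is exactly n ≡ 77 (mod 99).

Both implications hold.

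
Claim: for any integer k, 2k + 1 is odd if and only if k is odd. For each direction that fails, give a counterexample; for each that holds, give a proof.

The forward direction fails; the converse holds.

(⟹) This fails: take k = 6. Then 2k + 1 = 13, which is odd, yet k = 6 is even, not odd.

(⟸) Suppose k is odd. Since 2 is even, 2k is even for every k, so 2k + 1 has the same parity as 1, which is odd. Hence 2k + 1 is odd.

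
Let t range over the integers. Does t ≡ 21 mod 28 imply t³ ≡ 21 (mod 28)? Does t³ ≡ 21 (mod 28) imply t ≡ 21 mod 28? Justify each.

Both implications hold.

(→) Suppose t ≡ 21 mod 28. Write t = 28j + 21. Then (28j + 21)³ = 21952j³ + 49392j² + 37044j + 9261 = 28(784j³ + 1764j² + 1323j + 330) + 21, so t³ ≡ 21 (mod 28).

(←) Conversely, suppose t³ ≡ 21 (mod 28). The only residue r in {0, …, 27} with r³ ≡ 21 (mod 28) is r = 21, so t ≡ 21 (mod 28).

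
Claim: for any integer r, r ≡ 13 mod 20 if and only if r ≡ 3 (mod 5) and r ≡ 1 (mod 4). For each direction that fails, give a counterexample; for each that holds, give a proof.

Both directions hold.

(⇒) Suppose r ≡ 13 (mod 20); write r = 20j + 13. Since 5 ∣ 20, reducing mod 5 gives r ≡ 13 ≡ 3 (mod 5); since 4 ∣ 20, reducing mod 4 gives r ≡ 13 ≡ 1 (mod 4).

(⇐) Conversely, if r ≡ 3 (mod 5) and r ≡ 1 (mod 4), then by the Chinese remainder theorem r ≡ 13 (mod 20). This is exactly r ≡ 13 (mod 20).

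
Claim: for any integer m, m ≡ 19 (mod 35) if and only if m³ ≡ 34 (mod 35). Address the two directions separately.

(→) Suppose m ≡ 19 (mod 35). Write m = 35j + 19. Then (35j + 19)³ = 42875j³ + 69825j² + 37905j + 6859 = 35(1225j³ + 1995j² + 1083j + 195) + 34, so m³ ≡ 34 (mod 35).

(←) This fails: take m = 24. Then 24³ = 13824 ≡ 34 (mod 35), yet 24 ≡ 24 (mod 35), not 19.

(⇒) holds; (⇐) fails.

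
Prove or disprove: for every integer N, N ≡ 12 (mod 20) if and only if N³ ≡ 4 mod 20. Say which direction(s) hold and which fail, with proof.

(→) This fails: take N = 12. Then 12 ≡ 12 (mod 20), but 12³ = 1728 ≡ 8 (mod 20), not 4.

(←) This fails: take N = 4. Then 4³ = 64 ≡ 4 (mod 20), yet 4 ≡ 4 (mod 20), not 12.

Neither implication holds.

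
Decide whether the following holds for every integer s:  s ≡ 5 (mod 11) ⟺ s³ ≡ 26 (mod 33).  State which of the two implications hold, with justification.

(⟹) This fails: take s = 16. Then 16 ≡ 5 (mod 11), but 16³ = 4096 ≡ 4 (mod 33), not 26.

(⟸) Conversely, the residues r modulo 33 with r³ ≡ 26 (mod 33) are exactly {5}, and each is ≡ 5 (mod 11).

Not equivalent: only (⇐) holds.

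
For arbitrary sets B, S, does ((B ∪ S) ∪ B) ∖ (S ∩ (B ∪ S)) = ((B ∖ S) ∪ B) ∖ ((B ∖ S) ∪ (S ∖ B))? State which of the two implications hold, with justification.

(⊆) fails and (⊇) fails.

(⟹) This inclusion fails. Take B = {1}, S = ∅; then 1 ∈ ((B ∪ S) ∪ B) ∖ (S ∩ (B ∪ S)) but 1 ∉ ((B ∖ S) ∪ B) ∖ ((B ∖ S) ∪ (S ∖ B)).

(⟸) This inclusion fails. Take B = {1}, S = {1}; then 1 ∈ ((B ∖ S) ∪ B) ∖ ((B ∖ S) ∪ (S ∖ B)) but 1 ∉ ((B ∪ S) ∪ B) ∖ (S ∩ (B ∪ S)).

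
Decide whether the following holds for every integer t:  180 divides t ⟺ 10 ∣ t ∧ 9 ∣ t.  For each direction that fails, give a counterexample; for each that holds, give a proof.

(⇒) holds; (⇐) fails.

Forward direction. If 180 ∣ t, write t = 180q. Since 180 = 18·10, t = 10·(18q), so 10 ∣ t; and since 180 = 20·9, t = 9·(20q), so 9 ∣ t.

Converse. This fails: take t = 90. Both 10 ∣ 90 and 9 ∣ 90, yet 90 is not a multiple of 180 (since 90 = 0·180 + 90), so 180 ∤ 90.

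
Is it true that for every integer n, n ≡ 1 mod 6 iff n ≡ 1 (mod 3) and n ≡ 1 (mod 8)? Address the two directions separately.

Only the converse holds.

(→) This fails: n = 19 gives 19 ≡ 1 (mod 6) but 19 ≡ 3 (mod 8), so the conjunction on the right does not hold.

(←) Conversely, if n ≡ 1 (mod 3) and n ≡ 1 (mod 8), then by the Chinese remainder theorem n ≡ 1 (mod 24). Since 1 ≡ 1 (mod 6) and 6 ∣ 24, we get n ≡ 1 (mod 6).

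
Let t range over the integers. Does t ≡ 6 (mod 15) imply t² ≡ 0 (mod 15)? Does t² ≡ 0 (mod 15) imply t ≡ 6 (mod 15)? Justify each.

(⇒) This fails: take t = 6. Then 6 ≡ 6 (mod 15), but 6² = 36 ≡ 6 (mod 15), not 0.

(⇐) This fails: take t = 0. Then 0² = 0 ≡ 0 (mod 15), yet 0 ≡ 0 (mod 15), not 6.

Both directions fail.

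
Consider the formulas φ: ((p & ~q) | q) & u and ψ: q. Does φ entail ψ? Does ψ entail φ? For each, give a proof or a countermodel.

[⇒] This fails. Under q = F, u = T, p = T, the left side is true but the right side is false.

[⇐] This fails. Under q = T, u = F, p = F, the left side is false but the right side is true.

(⇒) fails and (⇐) fails.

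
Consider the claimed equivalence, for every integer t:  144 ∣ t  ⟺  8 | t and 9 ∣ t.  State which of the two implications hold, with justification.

(⟹) If 144 ∣ t, write t = 144q. Since 144 = 18·8, t = 8·(18q), so 8 ∣ t; and since 144 = 16·9, t = 9·(16q), so 9 ∣ t.

(⟸) This fails: take t = 72. Both 8 ∣ 72 and 9 ∣ 72, yet 72 is not a multiple of 144 (since 72 = 0·144 + 72), so 144 ∤ 72.

(⇒) holds; (⇐) fails.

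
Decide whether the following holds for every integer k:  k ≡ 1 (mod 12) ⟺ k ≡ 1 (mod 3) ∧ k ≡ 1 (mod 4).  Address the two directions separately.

Both directions hold.

Forward direction. Suppose k ≡ 1 (mod 12); write k = 12j + 1. Since 3 ∣ 12, reducing mod 3 gives k ≡ 1 (mod 3); since 4 ∣ 12, reducing mod 4 gives k ≡ 1 (mod 4).

Converse. If k ≡ 1 (mod 3) and k ≡ 1 (mod 4), then by the Chinese remainder theorem k ≡ 1 (mod 12). This is exactly k ≡ 1 (mod 12).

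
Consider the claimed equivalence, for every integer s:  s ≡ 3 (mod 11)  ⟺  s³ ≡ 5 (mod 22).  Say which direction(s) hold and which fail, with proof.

(⇒) fails; (⇐) holds.

(←) The residues r modulo 22 with r³ ≡ 5 (mod 22) are exactly {3}, and each is ≡ 3 (mod 11).

(→) This fails: take s = 14. Then 14 ≡ 3 (mod 11), but 14³ = 2744 ≡ 16 (mod 22), not 5.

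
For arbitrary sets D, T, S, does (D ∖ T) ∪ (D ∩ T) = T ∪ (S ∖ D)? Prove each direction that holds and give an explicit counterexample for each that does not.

(⊆) fails and (⊇) fails.

Forward inclusion. This inclusion fails. Take D = {1}, T = ∅, S = ∅; then 1 ∈ (D ∖ T) ∪ (D ∩ T) but 1 ∉ T ∪ (S ∖ D).

Reverse inclusion. This inclusion fails. Take D = ∅, T = {1}, S = ∅; then 1 ∈ T ∪ (S ∖ D) but 1 ∉ (D ∖ T) ∪ (D ∩ T).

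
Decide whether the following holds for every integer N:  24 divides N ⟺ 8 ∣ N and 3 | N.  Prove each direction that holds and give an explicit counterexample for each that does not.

(⟹) If 24 ∣ N, write N = 24q. Since 24 = 3·8, N = 8·(3q), so 8 ∣ N; and since 24 = 8·3, N = 3·(8q), so 3 ∣ N.

(⟸) Suppose 8 ∣ N and 3 ∣ N. Any common multiple of 8 and 3 is a multiple of their lcm; here gcd(8, 3) = 1, so lcm(8, 3) = 8·3 = 24, so 24 ∣ N.

Equivalent; both directions hold.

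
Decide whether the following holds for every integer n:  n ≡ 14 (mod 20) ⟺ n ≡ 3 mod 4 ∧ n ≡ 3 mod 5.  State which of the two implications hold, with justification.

Both directions fail.

(→) This fails: n = 14 gives 14 ≡ 14 (mod 20) but 14 ≡ 2 (mod 4), so the conjunction on the right does not hold.

(←) This fails: n = 3 satisfies both congruences on the right (3 ≡ 3 mod 4 and 3 ≡ 3 mod 5) yet 3 ≡ 3 (mod 20), not 14.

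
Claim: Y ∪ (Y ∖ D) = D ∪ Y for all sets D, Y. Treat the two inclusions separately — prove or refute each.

Reverse inclusion. This inclusion fails. Take D = {1}, Y = ∅; then 1 ∈ D ∪ Y but 1 ∉ Y ∪ (Y ∖ D).

Forward inclusion. Let x ∈ Y ∪ (Y ∖ D). Then either x ∈ Y and x ∉ D; or x ∈ D ∩ Y. In each case x ∈ D ∪ Y, so Y ∪ (Y ∖ D) ⊆ D ∪ Y.

Only the forward inclusion holds.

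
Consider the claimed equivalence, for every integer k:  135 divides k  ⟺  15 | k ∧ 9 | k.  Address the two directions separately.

(←) This fails: take k = 45. Both 15 ∣ 45 and 9 ∣ 45, yet 45 is not a multiple of 135 (since 45 = 0·135 + 45), so 135 ∤ 45.

(→) If 135 ∣ k, write k = 135q. Since 135 = 9·15, k = 15·(9q), so 15 ∣ k; and since 135 = 15·9, k = 9·(15q), so 9 ∣ k.

The forward direction holds; the converse fails.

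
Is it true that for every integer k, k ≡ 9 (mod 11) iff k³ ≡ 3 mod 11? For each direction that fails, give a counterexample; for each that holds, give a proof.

Both directions hold.

(→) Suppose k ≡ 9 (mod 11). Write k = 11j + 9. Then (11j + 9)³ = 1331j³ + 3267j² + 2673j + 729 = 11(121j³ + 297j² + 243j + 66) + 3, so k³ ≡ 3 (mod 11).

(←) For the converse, argue contrapositively. If k ≢ 9 (mod 11), then k is congruent to one of 0, 1, 2, 3, 4, 5, 6, 7, 8, 10 modulo 11, and these give k³ ≡ 0, 1, 8, 5, 9, 4, 7, 2, 6, 10 respectively — never 3.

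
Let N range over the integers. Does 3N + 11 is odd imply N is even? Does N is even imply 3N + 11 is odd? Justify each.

Both implications hold.

Forward direction. Suppose 3N + 11 is odd. Since 3 is odd, 3N and N have the same parity, so 3N + 11 ≡ N + 11 (mod 2). As 11 is odd, 3N + 11 is odd exactly when N is even. Thus N is even.

Converse. Suppose N is even; write N = 2j. Then 3N + 11 = 3·(2j) + 11 = 2·3j + 11, which is odd.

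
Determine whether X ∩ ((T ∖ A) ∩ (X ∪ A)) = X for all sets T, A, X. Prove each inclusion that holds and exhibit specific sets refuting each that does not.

The sets are not equal: only the forward inclusion holds.

Reverse inclusion. This inclusion fails. Take T = ∅, A = ∅, X = {1}; then 1 ∈ X but 1 ∉ X ∩ ((T ∖ A) ∩ (X ∪ A)).

Forward inclusion. Let x ∈ X ∩ ((T ∖ A) ∩ (X ∪ A)). Then x ∈ T ∩ X and x ∉ A, from which x ∈ X.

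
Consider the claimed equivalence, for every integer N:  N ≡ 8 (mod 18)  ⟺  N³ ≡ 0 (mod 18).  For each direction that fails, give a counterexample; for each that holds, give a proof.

[⇒] This fails: take N = 8. Then 8 ≡ 8 (mod 18), but 8³ = 512 ≡ 8 (mod 18), not 0.

[⇐] This fails: take N = 0. Then 0³ = 0 ≡ 0 (mod 18), yet 0 ≡ 0 (mod 18), not 8.

Neither direction holds.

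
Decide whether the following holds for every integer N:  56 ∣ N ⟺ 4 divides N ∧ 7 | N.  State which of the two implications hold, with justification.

Forward direction. If 56 ∣ N, write N = 56q. Since 56 = 14·4, N = 4·(14q), so 4 ∣ N; and since 56 = 8·7, N = 7·(8q), so 7 ∣ N.

Converse. This fails: take N = 28. Both 4 ∣ 28 and 7 ∣ 28, yet 28 is not a multiple of 56 (since 28 = 0·56 + 28), so 56 ∤ 28.

Only the forward direction holds.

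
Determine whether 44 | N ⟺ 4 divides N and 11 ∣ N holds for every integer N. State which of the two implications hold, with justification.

(→) If 44 ∣ N, write N = 44q. Since 44 = 11·4, N = 4·(11q), so 4 ∣ N; and since 44 = 4·11, N = 11·(4q), so 11 ∣ N.

(←) Suppose 4 ∣ N and 11 ∣ N. Any common multiple of 4 and 11 is a multiple of their lcm; here gcd(4, 11) = 1, so lcm(4, 11) = 4·11 = 44, so 44 ∣ N.

Both implications hold.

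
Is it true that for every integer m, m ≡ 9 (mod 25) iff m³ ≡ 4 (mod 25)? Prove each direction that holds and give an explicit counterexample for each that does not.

[⇐] Suppose m³ ≡ 4 (mod 25). The only residue r in {0, …, 24} with r³ ≡ 4 (mod 25) is r = 9, so m ≡ 9 (mod 25).

[⇒] Suppose m ≡ 9 (mod 25). Write m = 25j + 9. Then (25j + 9)³ = 15625j³ + 16875j² + 6075j + 729 = 25(625j³ + 675j² + 243j + 29) + 4, so m³ ≡ 4 (mod 25).

The biconditional holds.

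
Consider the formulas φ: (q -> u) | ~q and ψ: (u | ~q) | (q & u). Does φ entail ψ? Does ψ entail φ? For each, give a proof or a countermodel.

Both implications hold.

(⇒) Assume the antecedent. If q is true, the antecedent forces (q = T, u = T), and (u | ~q) | (q & u) holds there. If q is false, (u | ~q) | (q & u) reduces to true regardless of the other variables. Either way (u | ~q) | (q & u) holds.

(⇐) Assume the antecedent. If q is true, the antecedent forces (q = T, u = T), and (q -> u) | ~q holds there. If q is false, (q -> u) | ~q reduces to true regardless of the other variables. Either way (q -> u) | ~q holds.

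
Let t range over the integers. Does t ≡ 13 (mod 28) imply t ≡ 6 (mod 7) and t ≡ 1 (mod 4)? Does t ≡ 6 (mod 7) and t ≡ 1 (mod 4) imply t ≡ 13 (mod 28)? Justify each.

(⟹) Suppose t ≡ 13 (mod 28); write t = 28j + 13. Since 7 ∣ 28, reducing mod 7 gives t ≡ 13 ≡ 6 (mod 7); since 4 ∣ 28, reducing mod 4 gives t ≡ 13 ≡ 1 (mod 4).

(⟸) Conversely, if t ≡ 6 (mod 7) and t ≡ 1 (mod 4), then by the Chinese remainder theorem t ≡ 13 (mod 28). This is exactly t ≡ 13 (mod 28).

Both implications hold.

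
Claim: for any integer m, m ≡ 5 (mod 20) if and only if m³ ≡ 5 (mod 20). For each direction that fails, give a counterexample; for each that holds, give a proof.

Forward direction. Suppose m ≡ 5 (mod 20). Write m = 20j + 5. Then (20j + 5)³ = 8000j³ + 6000j² + 1500j + 125 = 20(400j³ + 300j² + 75j + 6) + 5, so m³ ≡ 5 (mod 20).

Converse. Suppose m³ ≡ 5 (mod 20). The only residue r in {0, …, 19} with r³ ≡ 5 (mod 20) is r = 5, so m ≡ 5 (mod 20).

Both directions hold; the statement is true.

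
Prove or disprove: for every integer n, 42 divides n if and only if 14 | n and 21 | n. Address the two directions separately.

Forward direction. If 42 ∣ n, write n = 42q. Since 42 = 3·14, n = 14·(3q), so 14 ∣ n; and since 42 = 2·21, n = 21·(2q), so 21 ∣ n.

Converse. Suppose 14 ∣ n and 21 ∣ n. Any common multiple of 14 and 21 is a multiple of their lcm; here lcm(14, 21) = 14·21/gcd(14, 21) = 294/7 = 42, so 42 ∣ n.

Both directions hold.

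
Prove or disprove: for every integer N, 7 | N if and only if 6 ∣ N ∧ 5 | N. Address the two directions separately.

(→) This fails: take N = 7. Certainly 7 ∣ 7, but 6 ∤ 7.

(←) This fails: take N = 30. Both 6 ∣ 30 and 5 ∣ 30, yet 30 is not a multiple of 7 (since 30 = 4·7 + 2), so 7 ∤ 30.

(⇒) fails and (⇐) fails.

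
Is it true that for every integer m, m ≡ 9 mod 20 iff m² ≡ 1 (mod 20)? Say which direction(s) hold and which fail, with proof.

Forward direction. Suppose m ≡ 9 mod 20. Write m = 20j + 9. Then (20j + 9)² = 400j² + 360j + 81 = 20(20j² + 18j + 4) + 1, so m² ≡ 1 (mod 20).

Converse. This fails: take m = 1. Then 1² = 1 ≡ 1 (mod 20), yet 1 ≡ 1 (mod 20), not 9.

(⇒) holds; (⇐) fails.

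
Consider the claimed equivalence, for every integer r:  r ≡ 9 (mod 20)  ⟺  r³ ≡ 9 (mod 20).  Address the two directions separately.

Both directions hold; the statement is true.

[⇒] Suppose r ≡ 9 (mod 20). Write r = 20j + 9. Then (20j + 9)³ = 8000j³ + 10800j² + 4860j + 729 = 20(400j³ + 540j² + 243j + 36) + 9, so r³ ≡ 9 (mod 20).

[⇐] Conversely, suppose r³ ≡ 9 (mod 20). The only residue r in {0, …, 19} with r³ ≡ 9 (mod 20) is r = 9, so r ≡ 9 (mod 20).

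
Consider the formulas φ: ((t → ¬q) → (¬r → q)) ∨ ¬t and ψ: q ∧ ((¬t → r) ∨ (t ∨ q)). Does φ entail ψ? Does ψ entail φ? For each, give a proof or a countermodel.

[⇒] This fails. Under r = F, q = F, t = F, the left side is true but the right side is false.

[⇐] Assume the antecedent. If r is true, ((t → ¬q) → (¬r → q)) ∨ ¬t reduces to true regardless of the other variables. If r is false, the antecedent forces (r = F, q = T, t = F) or (r = F, q = T, t = T), and ((t → ¬q) → (¬r → q)) ∨ ¬t holds there. Either way ((t → ¬q) → (¬r → q)) ∨ ¬t holds.

(⇒) fails; (⇐) holds.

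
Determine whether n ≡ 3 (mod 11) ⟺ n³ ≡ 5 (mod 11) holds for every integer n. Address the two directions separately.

The biconditional holds.

(⇒) Suppose n ≡ 3 (mod 11). Write n = 11j + 3. Then (11j + 3)³ = 1331j³ + 1089j² + 297j + 27 = 11(121j³ + 99j² + 27j + 2) + 5, so n³ ≡ 5 (mod 11).

(⇐) For the converse, argue contrapositively. If n ≢ 3 (mod 11), then n is congruent to one of 0, 1, 2, 4, 5, 6, 7, 8, 9, 10 modulo 11, and these give n³ ≡ 0, 1, 8, 9, 4, 7, 2, 6, 3, 10 respectively — never 5.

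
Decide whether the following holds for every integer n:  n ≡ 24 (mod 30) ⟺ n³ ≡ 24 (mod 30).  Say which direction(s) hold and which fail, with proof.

(←) Suppose n³ ≡ 24 (mod 30). The only residue r in {0, …, 29} with r³ ≡ 24 (mod 30) is r = 24, so n ≡ 24 (mod 30).

(→) Suppose n ≡ 24 (mod 30). Write n = 30j + 24. Then (30j + 24)³ = 27000j³ + 64800j² + 51840j + 13824 = 30(900j³ + 2160j² + 1728j + 460) + 24, so n³ ≡ 24 (mod 30).

Equivalent; both directions hold.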